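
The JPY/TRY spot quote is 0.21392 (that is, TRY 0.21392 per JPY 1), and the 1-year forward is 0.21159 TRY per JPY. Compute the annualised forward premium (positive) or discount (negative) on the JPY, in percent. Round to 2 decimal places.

-1.09%

T = 1 year.
JPY trades forward at -1.08919% vs spot over the period.
×(1/T) gives -1.09% p.a.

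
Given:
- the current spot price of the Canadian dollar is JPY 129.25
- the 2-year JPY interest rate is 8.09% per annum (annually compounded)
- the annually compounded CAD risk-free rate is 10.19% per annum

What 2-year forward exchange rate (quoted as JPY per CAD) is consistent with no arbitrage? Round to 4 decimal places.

124.3705

T = 2 years.
JPY growth factor: (1 + 0.0809)^2 = 1.16834481.
Growth of 1 CAD over T: (1 + 0.1019)^2 = 1.21418361.
So F = 129.25 × 1.16834481 / 1.21418361 = 124.370454 (JPY/CAD).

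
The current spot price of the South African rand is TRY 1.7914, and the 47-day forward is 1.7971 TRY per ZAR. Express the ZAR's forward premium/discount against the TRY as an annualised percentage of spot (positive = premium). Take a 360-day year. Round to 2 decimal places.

T = 47/360 years.
(F − S)/S = (1.7971 − 1.7914)/1.7914 = 0.0031819.
Per annum: 0.0031819 / (47/360) = 0.024372 = 2.44%.

+2.44%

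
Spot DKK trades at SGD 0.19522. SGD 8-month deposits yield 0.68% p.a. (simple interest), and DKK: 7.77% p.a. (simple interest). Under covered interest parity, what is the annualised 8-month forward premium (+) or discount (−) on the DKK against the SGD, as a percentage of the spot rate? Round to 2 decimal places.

T = 8/12 years.
No-arbitrage forward: 0.19522 × 1.0045333 / 1.051800 = 0.18644703 SGD/DKK.
(F − S)/S ÷ T = (0.18644703 − 0.19522)/0.19522/(8/12) = -0.067408 → -6.74%.

-6.74%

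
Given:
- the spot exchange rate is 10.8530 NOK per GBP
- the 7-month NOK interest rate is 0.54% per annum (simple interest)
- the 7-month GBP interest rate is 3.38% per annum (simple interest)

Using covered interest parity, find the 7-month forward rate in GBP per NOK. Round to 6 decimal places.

T = 7/12 years.
NOK accumulates by 1 + 0.0054×7/12 = 1.003150.
Growth of 1 GBP over T: 1 + 0.0338×7/12 = 1.0197167.
So F = 10.853 × 1.003150 / 1.0197167 = 10.67668 (NOK/GBP).
Quoted the other way: 1/10.67668 = 0.093662 GBP per NOK.

0.093662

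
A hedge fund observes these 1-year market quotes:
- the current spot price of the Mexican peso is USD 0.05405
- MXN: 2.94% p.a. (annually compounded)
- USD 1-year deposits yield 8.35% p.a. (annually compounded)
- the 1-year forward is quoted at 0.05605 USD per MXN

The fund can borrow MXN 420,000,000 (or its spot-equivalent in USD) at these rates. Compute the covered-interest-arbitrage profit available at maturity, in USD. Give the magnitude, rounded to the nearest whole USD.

USD 363,428

T = 1 year.
Route A — deposit MXN, sell forward: 420,000,000 × 1.029400 × 0.05605 = USD 24,233,105.40.
Route B — convert at spot, deposit USD: 420,000,000 × 0.05405 × 1.083500 = USD 24,596,533.50.
The quoted forward undervalues MXN, so borrow MXN, convert to USD at spot, deposit the USD at 8.35%, and buy MXN forward at 0.05605 to cover the loan.
The gap between the two covered legs is USD 363,428.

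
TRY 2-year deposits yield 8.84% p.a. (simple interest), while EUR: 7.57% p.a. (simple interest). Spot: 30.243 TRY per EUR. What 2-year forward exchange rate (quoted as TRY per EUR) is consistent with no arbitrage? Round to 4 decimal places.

30.9102

T = 2 years.
TRY accumulates by 1 + 0.0884×2 = 1.176800.
EUR accumulates by 1 + 0.0757×2 = 1.151400.
So F = 30.243 × 1.176800 / 1.151400 = 30.910164 (TRY/EUR).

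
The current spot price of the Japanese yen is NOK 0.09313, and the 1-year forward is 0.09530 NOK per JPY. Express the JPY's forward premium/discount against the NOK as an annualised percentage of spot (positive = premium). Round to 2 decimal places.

+2.33%

T = 1 year.
JPY trades forward at +2.33008% vs spot over the period.
Per annum: 0.0233008 / 1 = 0.023301 = 2.33%.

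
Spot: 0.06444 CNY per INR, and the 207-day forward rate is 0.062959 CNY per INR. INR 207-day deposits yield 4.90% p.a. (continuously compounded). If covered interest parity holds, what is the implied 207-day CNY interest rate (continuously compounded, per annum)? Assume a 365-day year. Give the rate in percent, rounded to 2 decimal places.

0.80%

T = 207/365 years.
F/S = 0.062959/0.06444 = 0.9770174 = (growth of CNY) / (growth of INR).
The INR side grows by e^(0.0490×207/365) = 1.0281788.
That pins the CNY growth at 1.0045486.
Take logs: ln 1.0045486 / (207/365) = 0.008002, so 0.80%.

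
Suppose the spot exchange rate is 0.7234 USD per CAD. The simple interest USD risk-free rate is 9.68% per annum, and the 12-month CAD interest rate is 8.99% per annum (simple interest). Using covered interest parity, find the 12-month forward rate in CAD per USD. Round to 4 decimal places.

1.3737

T = 1 year.
USD accumulates by 1 + 0.0968×1 = 1.096800.
CAD accumulates by 1 + 0.0899×1 = 1.089900.
Forward (USD per CAD) = 0.7234 × 1.096800 / 1.089900 = 0.7279797.
Invert for CAD per USD: 1 / 0.7279797 = 1.3737.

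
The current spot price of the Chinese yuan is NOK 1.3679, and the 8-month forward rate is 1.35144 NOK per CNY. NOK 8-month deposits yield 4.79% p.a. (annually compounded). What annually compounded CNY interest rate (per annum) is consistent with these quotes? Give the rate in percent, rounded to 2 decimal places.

6.71%

T = 8/12 years.
F/S = 1.35144/1.3679 = 0.9879670 = (growth of NOK) / (growth of CNY).
NOK growth factor: (1 + 0.0479)^(8/12) = 1.0316837.
That pins the CNY growth at 1.0442492.
r = 1.0442492^(12/8) − 1 = 0.067103 → 6.71%.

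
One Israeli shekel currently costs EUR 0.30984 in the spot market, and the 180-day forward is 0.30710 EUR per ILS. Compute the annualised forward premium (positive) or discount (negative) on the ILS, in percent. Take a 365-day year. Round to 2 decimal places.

-1.79%

T = 180/365 years.
Period premium: (0.30710 − 0.30984)/0.30984 = -0.0088433.
Per annum: -0.0088433 / (180/365) = -0.017932 = -1.79%.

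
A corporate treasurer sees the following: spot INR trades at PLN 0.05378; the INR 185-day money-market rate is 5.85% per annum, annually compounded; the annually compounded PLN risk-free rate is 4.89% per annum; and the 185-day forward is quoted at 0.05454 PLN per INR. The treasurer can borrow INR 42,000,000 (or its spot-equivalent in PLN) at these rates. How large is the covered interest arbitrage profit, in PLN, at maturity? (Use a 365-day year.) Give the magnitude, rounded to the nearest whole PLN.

T = 185/365 years.
Keep in INR, deliver into the forward: 42,000,000·1.029235001·0.05454 = PLN 2,357,648.03.
Swap to PLN now, deposit: 42,000,000·0.05378·1.024493145 = PLN 2,314,084.14.
The quoted forward overvalues INR, so borrow PLN, buy INR at spot, deposit the INR at 5.85%, and sell the proceeds forward at 0.05454.
The gap between the two covered legs is PLN 43,564.

PLN 43,564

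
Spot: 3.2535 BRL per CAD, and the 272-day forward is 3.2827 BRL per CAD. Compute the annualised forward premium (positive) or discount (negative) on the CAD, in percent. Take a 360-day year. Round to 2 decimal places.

T = 272/360 years.
CAD trades forward at +0.89750% vs spot over the period.
×(1/T) gives 1.19% p.a.

+1.19%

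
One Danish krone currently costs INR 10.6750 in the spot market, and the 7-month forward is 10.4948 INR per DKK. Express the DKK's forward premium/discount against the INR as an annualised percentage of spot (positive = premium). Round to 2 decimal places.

T = 7/12 years.
(F − S)/S = (10.4948 − 10.675)/10.675 = -0.0168806.
×(1/T) gives -2.89% p.a.

-2.89%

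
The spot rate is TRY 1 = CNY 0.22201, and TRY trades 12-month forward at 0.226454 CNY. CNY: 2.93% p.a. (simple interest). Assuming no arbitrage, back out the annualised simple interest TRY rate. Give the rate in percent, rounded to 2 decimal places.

0.91%

T = 1 year.
CIP gives F = S · g_CNY/g_TRY, so g_CNY/g_TRY = 0.226454/0.22201 = 1.0200171.
CNY growth factor: 1 + 0.0293×1 = 1.029300.
So the TRY growth factor = 1.0091007.
(1.0091007 − 1)/T = 0.009101, i.e. 0.91%.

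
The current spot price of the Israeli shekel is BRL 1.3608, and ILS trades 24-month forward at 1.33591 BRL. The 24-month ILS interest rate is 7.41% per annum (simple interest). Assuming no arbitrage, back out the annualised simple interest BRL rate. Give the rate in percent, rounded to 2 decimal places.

T = 2 years.
F/S = 1.33591/1.3608 = 0.9817093 = (growth of BRL) / (growth of ILS).
The ILS side grows by 1 + 0.0741×2 = 1.148200.
Hence g_BRL = 1.1271986.
r = (1.1271986 − 1)/2 = 0.063599 → 6.36%.

6.36%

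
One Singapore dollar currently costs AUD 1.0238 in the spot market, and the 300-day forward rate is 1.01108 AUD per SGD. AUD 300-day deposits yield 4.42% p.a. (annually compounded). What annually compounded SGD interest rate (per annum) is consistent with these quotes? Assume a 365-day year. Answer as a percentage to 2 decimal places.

T = 300/365 years.
F/S = 1.01108/1.0238 = 0.9875757 = (growth of AUD) / (growth of SGD).
AUD growth factor: (1 + 0.0442)^(300/365) = 1.0361882.
So the SGD growth factor = 1.0492241.
r = 1.0492241^(365/300) − 1 = 0.060205 → 6.02%.

6.02%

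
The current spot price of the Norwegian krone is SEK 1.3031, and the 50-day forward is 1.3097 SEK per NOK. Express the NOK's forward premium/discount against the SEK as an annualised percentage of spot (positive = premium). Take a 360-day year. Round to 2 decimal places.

+3.65%

T = 50/360 years.
(F − S)/S = (1.3097 − 1.3031)/1.3031 = 0.0050648.
Annualise by dividing by T: 0.0050648 / (50/360) = 0.036467 → 3.65%.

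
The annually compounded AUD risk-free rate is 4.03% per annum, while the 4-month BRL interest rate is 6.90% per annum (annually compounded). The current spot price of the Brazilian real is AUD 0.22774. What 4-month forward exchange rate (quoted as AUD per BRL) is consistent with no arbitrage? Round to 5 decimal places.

T = 4/12 years.
AUD growth factor: (1 + 0.0403)^(4/12) = 1.0132568.
Growth of 1 BRL over T: (1 + 0.0690)^(4/12) = 1.0224904.
Forward (AUD per BRL) = 0.22774 × 1.0132568 / 1.0224904 = 0.2256834.

0.22568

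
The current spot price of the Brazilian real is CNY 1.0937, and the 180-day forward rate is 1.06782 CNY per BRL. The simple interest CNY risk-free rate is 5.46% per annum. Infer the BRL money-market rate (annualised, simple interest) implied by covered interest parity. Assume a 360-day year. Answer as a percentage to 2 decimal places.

T = 180/360 years.
By CIP, F/S equals the CNY-to-BRL growth ratio: 1.06782/1.0937 = 0.9763372.
The CNY side grows by 1 + 0.0546×180/360 = 1.027300.
That pins the BRL growth at 1.0521979.
r = (1.0521979 − 1)/(180/360) = 0.104396 → 10.44%.

10.44%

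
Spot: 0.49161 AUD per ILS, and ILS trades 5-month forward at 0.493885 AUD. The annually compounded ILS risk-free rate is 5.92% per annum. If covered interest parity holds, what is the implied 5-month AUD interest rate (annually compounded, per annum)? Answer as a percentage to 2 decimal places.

T = 5/12 years.
By CIP, F/S equals the AUD-to-ILS growth ratio: 0.493885/0.49161 = 1.0046277.
ILS growth factor: (1 + 0.0592)^(5/12) = 1.0242536.
So the AUD growth factor = 1.0289935.
Annualise: 1.0289935^(12/5) − 1 = 0.071002 = 7.10%.

7.10%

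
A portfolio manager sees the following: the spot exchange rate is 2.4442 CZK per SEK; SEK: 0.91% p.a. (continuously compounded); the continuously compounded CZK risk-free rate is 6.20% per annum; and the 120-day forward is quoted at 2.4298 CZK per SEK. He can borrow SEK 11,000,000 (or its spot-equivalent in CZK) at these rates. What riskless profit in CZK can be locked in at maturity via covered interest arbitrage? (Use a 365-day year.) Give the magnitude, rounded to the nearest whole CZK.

T = 120/365 years.
Keep in SEK, deliver into the forward: 11,000,000·1.0029962607·2.4298 = CZK 26,807,883.46.
Swap to CZK now, deposit: 11,000,000·2.4442·1.0205927252 = CZK 27,439,860.13.
The quoted forward undervalues SEK, so borrow SEK, convert to CZK at spot, deposit the CZK at 6.20%, and buy SEK forward at 2.4298 to cover the loan.
The gap between the two covered legs is CZK 631,977.

CZK 631,977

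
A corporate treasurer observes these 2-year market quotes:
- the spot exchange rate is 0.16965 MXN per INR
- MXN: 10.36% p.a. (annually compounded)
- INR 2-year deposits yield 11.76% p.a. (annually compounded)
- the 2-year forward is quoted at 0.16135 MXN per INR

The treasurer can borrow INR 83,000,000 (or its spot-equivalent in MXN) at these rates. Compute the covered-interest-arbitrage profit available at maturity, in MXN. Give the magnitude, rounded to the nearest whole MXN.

MXN 422,584

T = 2 years.
Invest the INR and cover forward: 83,000,000 × 1.24902976 × 0.16135 = MXN 16,727,069.00.
Convert at spot and invest in MXN: 83,000,000 × 0.16965 × 1.21793296 = MXN 17,149,653.11.
The quoted forward undervalues INR, so borrow INR, convert to MXN at spot, deposit the MXN at 10.36%, and buy INR forward at 0.16135 to cover the loan.
Profit = 17,149,653.11 − 16,727,069.00 = MXN 422,584.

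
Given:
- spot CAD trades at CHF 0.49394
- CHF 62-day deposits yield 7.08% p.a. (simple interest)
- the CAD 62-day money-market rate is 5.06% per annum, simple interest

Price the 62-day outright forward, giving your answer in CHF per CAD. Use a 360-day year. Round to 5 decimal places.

0.49564

T = 62/360 years.
CHF growth factor: 1 + 0.0708×62/360 = 1.0121933.
CAD growth factor: 1 + 0.0506×62/360 = 1.0087144.
CIP: F = S · (grow CHF)/(grow CAD) = 0.49394 × 1.0121933/1.0087144 = 0.4956435 CHF per CAD.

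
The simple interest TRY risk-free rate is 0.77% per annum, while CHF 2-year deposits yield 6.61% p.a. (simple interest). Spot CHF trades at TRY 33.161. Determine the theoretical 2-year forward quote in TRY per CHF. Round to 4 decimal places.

29.7400

T = 2 years.
Growth of 1 TRY over T: 1 + 0.0077×2 = 1.015400.
Growth of 1 CHF over T: 1 + 0.0661×2 = 1.132200.
CIP: F = S · (grow TRY)/(grow CHF) = 33.161 × 1.015400/1.132200 = 29.740045 TRY per CHF.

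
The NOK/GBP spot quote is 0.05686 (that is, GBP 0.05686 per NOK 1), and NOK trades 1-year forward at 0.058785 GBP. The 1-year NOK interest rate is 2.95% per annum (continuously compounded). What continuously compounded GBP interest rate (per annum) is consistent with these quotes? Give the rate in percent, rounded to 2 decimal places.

6.28%

T = 1 year.
By CIP, F/S equals the GBP-to-NOK growth ratio: 0.058785/0.05686 = 1.0338551.
NOK growth factor: e^(0.0295×1) = 1.0299394.
That pins the GBP growth at 1.0648081.
Take logs: ln 1.0648081 / 1 = 0.062795, so 6.28%.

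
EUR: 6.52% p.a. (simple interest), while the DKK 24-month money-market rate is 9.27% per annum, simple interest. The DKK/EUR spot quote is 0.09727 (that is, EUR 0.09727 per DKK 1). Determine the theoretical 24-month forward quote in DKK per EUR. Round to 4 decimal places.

10.7809

T = 2 years.
EUR accumulates by 1 + 0.0652×2 = 1.130400.
DKK growth factor: 1 + 0.0927×2 = 1.185400.
CIP: F = S · (grow EUR)/(grow DKK) = 0.09727 × 1.130400/1.185400 = 0.092756882 EUR per DKK.
Invert for DKK per EUR: 1 / 0.092756882 = 10.7809.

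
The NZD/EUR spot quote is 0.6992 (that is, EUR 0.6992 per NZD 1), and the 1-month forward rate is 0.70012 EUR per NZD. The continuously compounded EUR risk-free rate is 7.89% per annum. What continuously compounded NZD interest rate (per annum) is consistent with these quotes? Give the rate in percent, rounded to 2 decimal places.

6.31%

T = 1/12 years.
By CIP, F/S equals the EUR-to-NZD growth ratio: 0.70012/0.6992 = 1.0013158.
EUR growth factor: e^(0.0789×1/12) = 1.0065967.
Hence g_NZD = 1.005274.
r = ln(1.005274)/(1/12) = 0.063122 → 6.31%.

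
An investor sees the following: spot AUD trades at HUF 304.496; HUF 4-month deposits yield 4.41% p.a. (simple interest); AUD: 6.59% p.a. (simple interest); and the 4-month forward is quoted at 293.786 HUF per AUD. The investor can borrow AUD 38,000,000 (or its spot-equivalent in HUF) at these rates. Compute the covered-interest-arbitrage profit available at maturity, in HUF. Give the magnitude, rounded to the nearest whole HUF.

T = 4/12 years.
Keep in AUD, deliver into the forward: 38,000,000·1.021966666667·293.786 = HUF 11,409,100,967.07.
Swap to HUF now, deposit: 38,000,000·304.496·1.014700 = HUF 11,740,939,465.60.
The quoted forward undervalues AUD, so borrow AUD, convert to HUF at spot, deposit the HUF at 4.41%, and buy AUD forward at 293.786 to cover the loan.
Profit = 11,740,939,465.60 − 11,409,100,967.07 = HUF 331,838,499.

HUF 331,838,499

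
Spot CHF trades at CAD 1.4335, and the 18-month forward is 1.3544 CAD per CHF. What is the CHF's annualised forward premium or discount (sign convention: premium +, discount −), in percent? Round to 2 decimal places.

-3.68%

T = 18/12 years.
CHF trades forward at -5.51796% vs spot over the period.
Annualise by dividing by T: -0.0551796 / (18/12) = -0.036786 → -3.68%.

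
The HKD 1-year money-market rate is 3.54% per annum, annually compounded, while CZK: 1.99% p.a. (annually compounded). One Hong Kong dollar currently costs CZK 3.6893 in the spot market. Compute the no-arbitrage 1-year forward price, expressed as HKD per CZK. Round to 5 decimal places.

T = 1 year.
CZK accumulates by (1 + 0.0199)^1 = 1.019900.
Growth of 1 HKD over T: (1 + 0.0354)^1 = 1.035400.
CIP: F = S · (grow CZK)/(grow HKD) = 3.6893 × 1.019900/1.035400 = 3.634071 CZK per HKD.
Quoted the other way: 1/3.634071 = 0.27517 HKD per CZK.

0.27517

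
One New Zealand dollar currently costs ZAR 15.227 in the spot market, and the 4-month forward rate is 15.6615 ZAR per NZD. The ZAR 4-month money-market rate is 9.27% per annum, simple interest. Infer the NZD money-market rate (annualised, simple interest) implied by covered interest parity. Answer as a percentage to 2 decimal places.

T = 4/12 years.
F/S = 15.6615/15.227 = 1.0285348 = (growth of ZAR) / (growth of NZD).
The ZAR side grows by 1 + 0.0927×4/12 = 1.030900.
So the NZD growth factor = 1.0022996.
(1.0022996 − 1)/T = 0.006899, i.e. 0.69%.

0.69%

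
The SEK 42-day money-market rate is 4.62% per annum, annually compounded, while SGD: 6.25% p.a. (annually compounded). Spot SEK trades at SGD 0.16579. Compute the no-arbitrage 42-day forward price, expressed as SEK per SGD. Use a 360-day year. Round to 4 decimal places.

T = 42/360 years.
SGD growth factor: (1 + 0.0625)^(42/360) = 1.0070979.
Growth of 1 SEK over T: (1 + 0.0462)^(42/360) = 1.0052831.
Forward (SGD per SEK) = 0.16579 × 1.0070979 / 1.0052831 = 0.1660893.
Invert for SEK per SGD: 1 / 0.1660893 = 6.0209.

6.0209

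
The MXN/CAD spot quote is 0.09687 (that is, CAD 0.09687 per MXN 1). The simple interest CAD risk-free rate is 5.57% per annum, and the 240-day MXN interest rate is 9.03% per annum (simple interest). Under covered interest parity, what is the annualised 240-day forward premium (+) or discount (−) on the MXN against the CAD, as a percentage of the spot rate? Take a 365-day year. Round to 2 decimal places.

-3.27%

T = 240/365 years.
CIP forward (CAD per MXN) = 0.09687 × 1.0366247/1.0593753 = 0.09478967.
(F − S)/S ÷ T = (0.09478967 − 0.09687)/0.09687/(240/365) = -0.032661 → -3.27%.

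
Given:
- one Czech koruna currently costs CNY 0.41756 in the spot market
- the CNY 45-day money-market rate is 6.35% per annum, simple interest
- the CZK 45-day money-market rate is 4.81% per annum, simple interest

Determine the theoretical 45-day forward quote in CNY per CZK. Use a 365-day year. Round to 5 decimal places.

0.41835

T = 45/365 years.
CNY growth factor: 1 + 0.0635×45/365 = 1.0078288.
Growth of 1 CZK over T: 1 + 0.0481×45/365 = 1.0059301.
So F = 0.41756 × 1.0078288 / 1.0059301 = 0.4183481 (CNY/CZK).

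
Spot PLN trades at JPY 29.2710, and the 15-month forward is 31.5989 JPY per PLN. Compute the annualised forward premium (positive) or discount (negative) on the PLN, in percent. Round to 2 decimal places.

+6.36%

T = 15/12 years.
Period premium: (31.5989 − 29.271)/29.271 = 0.0795292.
Annualise by dividing by T: 0.0795292 / (15/12) = 0.063623 → 6.36%.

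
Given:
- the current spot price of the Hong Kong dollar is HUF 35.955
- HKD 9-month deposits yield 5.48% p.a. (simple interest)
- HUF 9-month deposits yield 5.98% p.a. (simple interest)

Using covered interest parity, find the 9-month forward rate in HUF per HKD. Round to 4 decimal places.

T = 9/12 years.
HUF growth factor: 1 + 0.0598×9/12 = 1.044850.
Growth of 1 HKD over T: 1 + 0.0548×9/12 = 1.041100.
So F = 35.955 × 1.044850 / 1.041100 = 36.084508 (HUF/HKD).

36.0845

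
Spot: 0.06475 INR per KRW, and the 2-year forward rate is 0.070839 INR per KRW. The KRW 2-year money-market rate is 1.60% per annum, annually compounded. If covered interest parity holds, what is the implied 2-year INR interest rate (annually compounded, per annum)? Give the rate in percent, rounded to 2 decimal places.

T = 2 years.
By CIP, F/S equals the INR-to-KRW growth ratio: 0.070839/0.06475 = 1.0940386.
KRW growth factor: (1 + 0.0160)^2 = 1.032256.
That pins the INR growth at 1.1293279.
r = 1.1293279^(1/2) − 1 = 0.062698 → 6.27%.

6.27%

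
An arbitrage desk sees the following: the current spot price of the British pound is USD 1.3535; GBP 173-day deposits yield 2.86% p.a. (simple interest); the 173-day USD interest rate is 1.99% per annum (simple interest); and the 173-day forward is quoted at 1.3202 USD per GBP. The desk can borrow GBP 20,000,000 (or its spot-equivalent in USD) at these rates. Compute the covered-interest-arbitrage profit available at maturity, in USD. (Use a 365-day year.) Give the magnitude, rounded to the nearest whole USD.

USD 563,403

T = 173/365 years.
Route A — deposit GBP, sell forward: 20,000,000 × 1.0135556164 × 1.3202 = USD 26,761,922.50.
Route B — convert at spot, deposit USD: 20,000,000 × 1.3535 × 1.0094320548 = USD 27,325,325.72.
The quoted forward undervalues GBP, so borrow GBP, convert to USD at spot, deposit the USD at 1.99%, and buy GBP forward at 1.3202 to cover the loan.
The gap between the two covered legs is USD 563,403.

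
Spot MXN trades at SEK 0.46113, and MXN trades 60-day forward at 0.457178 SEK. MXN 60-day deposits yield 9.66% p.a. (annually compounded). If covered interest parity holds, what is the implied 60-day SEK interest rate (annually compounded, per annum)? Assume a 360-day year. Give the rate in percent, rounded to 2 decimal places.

T = 60/360 years.
CIP gives F = S · g_SEK/g_MXN, so g_SEK/g_MXN = 0.457178/0.46113 = 0.9914297.
MXN growth factor: (1 + 0.0966)^(60/360) = 1.0154878.
So the SEK growth factor = 1.0067848.
r = 1.0067848^(360/60) − 1 = 0.041406 → 4.14%.

4.14%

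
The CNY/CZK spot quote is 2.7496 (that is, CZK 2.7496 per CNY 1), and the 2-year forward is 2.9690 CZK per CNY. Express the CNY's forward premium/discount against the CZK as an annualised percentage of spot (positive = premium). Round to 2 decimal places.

+3.99%

T = 2 years.
Period premium: (2.9690 − 2.7496)/2.7496 = 0.0797934.
Annualise by dividing by T: 0.0797934 / 2 = 0.039897 → 3.99%.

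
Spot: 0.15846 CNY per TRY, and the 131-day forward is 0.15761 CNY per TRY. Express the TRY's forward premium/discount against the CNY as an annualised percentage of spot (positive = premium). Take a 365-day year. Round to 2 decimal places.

T = 131/365 years.
TRY trades forward at -0.53641% vs spot over the period.
Per annum: -0.0053641 / (131/365) = -0.014946 = -1.49%.

-1.49%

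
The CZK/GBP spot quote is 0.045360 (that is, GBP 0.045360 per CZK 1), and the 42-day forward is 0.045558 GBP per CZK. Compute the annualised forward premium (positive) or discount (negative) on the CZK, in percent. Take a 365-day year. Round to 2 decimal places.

T = 42/365 years.
Period premium: (0.045558 − 0.04536)/0.04536 = 0.0043651.
Annualise by dividing by T: 0.0043651 / (42/365) = 0.037935 → 3.79%.

+3.79%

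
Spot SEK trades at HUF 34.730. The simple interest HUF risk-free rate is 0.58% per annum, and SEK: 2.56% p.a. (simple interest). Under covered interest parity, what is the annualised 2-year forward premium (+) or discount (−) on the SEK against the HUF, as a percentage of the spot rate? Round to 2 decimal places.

-1.88%

T = 2 years.
CIP forward (HUF per SEK) = 34.73 × 1.011600/1.051200 = 33.421678.
Annualised premium = (F − S)/S × (1/T) = (33.421678 − 34.73)/34.73 ÷ 2 = -1.88%.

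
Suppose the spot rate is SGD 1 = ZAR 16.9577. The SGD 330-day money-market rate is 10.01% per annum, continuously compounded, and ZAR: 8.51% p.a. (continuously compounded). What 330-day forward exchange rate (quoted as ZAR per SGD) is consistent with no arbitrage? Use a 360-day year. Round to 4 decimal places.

T = 330/360 years.
Growth of 1 ZAR over T: e^(0.0851×330/360) = 1.08113167.
SGD growth factor: e^(0.1001×330/360) = 1.0960999.
So F = 16.9577 × 1.08113167 / 1.0960999 = 16.726127 (ZAR/SGD).

16.7261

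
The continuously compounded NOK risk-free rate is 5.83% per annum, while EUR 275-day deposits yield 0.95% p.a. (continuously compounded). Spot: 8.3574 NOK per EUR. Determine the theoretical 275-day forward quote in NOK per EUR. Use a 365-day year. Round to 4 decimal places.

8.6704

T = 275/365 years.
Growth of 1 NOK over T: e^(0.0583×275/365) = 1.0449036.
EUR accumulates by e^(0.0095×275/365) = 1.0071832.
CIP: F = S · (grow NOK)/(grow EUR) = 8.3574 × 1.0449036/1.0071832 = 8.670396 NOK per EUR.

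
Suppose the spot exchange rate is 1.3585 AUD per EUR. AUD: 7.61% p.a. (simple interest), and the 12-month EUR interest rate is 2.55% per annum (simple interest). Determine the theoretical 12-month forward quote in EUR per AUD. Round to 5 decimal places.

T = 1 year.
AUD growth factor: 1 + 0.0761×1 = 1.076100.
Growth of 1 EUR over T: 1 + 0.0255×1 = 1.025500.
CIP: F = S · (grow AUD)/(grow EUR) = 1.3585 × 1.076100/1.025500 = 1.425531 AUD per EUR.
Quoted the other way: 1/1.425531 = 0.70149 EUR per AUD.

0.70149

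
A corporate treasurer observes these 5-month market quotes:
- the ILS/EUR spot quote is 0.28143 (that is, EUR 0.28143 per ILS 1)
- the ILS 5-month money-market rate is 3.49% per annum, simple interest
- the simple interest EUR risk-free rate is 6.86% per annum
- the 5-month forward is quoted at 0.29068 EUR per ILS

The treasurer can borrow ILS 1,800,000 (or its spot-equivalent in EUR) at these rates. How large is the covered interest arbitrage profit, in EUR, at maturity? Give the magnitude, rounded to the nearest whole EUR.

T = 5/12 years.
Keep in ILS, deliver into the forward: 1,800,000·1.01454167·0.29068 = EUR 530,832.55.
Swap to EUR now, deposit: 1,800,000·0.28143·1.02858333 = EUR 521,053.57.
The quoted forward overvalues ILS, so borrow EUR, buy ILS at spot, deposit the ILS at 3.49%, and sell the proceeds forward at 0.29068.
Arbitrage profit = |530,832.55 − 521,053.57| = EUR 9,779.

EUR 9,779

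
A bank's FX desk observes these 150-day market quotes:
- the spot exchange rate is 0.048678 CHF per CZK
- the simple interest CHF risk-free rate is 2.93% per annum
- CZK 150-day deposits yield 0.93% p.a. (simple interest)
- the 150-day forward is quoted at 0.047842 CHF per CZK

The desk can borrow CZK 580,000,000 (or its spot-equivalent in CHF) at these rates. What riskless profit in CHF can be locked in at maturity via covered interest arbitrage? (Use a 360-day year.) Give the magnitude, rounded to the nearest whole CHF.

CHF 722,036

T = 150/360 years.
Keep in CZK, deliver into the forward: 580,000,000·1.003875·0.047842 = CHF 27,855,884.90.
Swap to CHF now, deposit: 580,000,000·0.048678·1.0122083333 = CHF 28,577,920.80.
The quoted forward undervalues CZK, so borrow CZK, convert to CHF at spot, deposit the CHF at 2.93%, and buy CZK forward at 0.047842 to cover the loan.
The gap between the two covered legs is CHF 722,036.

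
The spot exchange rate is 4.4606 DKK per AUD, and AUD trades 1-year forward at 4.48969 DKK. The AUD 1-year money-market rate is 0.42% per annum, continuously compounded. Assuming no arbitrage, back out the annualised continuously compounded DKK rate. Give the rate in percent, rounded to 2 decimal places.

1.07%

T = 1 year.
By CIP, F/S equals the DKK-to-AUD growth ratio: 4.48969/4.4606 = 1.0065215.
AUD growth factor: e^(0.0042×1) = 1.0042088.
So the DKK growth factor = 1.0107577.
r = ln(1.0107577)/1 = 0.010700 → 1.07%.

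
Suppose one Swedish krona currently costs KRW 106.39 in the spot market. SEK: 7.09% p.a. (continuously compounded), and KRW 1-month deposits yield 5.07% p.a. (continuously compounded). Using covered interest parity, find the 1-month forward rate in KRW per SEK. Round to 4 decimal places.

T = 1/12 years.
KRW growth factor: e^(0.0507×1/12) = 1.004233938.
Growth of 1 SEK over T: e^(0.0709×1/12) = 1.005925822.
Forward (KRW per SEK) = 106.39 × 1.004233938 / 1.005925822 = 106.211061.

106.2111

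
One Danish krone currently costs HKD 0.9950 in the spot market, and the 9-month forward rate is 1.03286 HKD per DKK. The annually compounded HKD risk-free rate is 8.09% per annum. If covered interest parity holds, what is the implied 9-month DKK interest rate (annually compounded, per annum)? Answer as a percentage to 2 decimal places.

T = 9/12 years.
By CIP, F/S equals the HKD-to-DKK growth ratio: 1.03286/0.995 = 1.0380503.
HKD growth factor: (1 + 0.0809)^(9/12) = 1.0600812.
Hence g_DKK = 1.0212233.
Annualise: 1.0212233^(12/9) − 1 = 0.028397 = 2.84%.

2.84%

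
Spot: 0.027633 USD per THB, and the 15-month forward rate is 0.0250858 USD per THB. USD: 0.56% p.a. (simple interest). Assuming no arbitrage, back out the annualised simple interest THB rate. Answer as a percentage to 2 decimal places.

8.74%

T = 15/12 years.
CIP gives F = S · g_USD/g_THB, so g_USD/g_THB = 0.0250858/0.027633 = 0.9078204.
The USD side grows by 1 + 0.0056×15/12 = 1.007000.
That pins the THB growth at 1.1092502.
(1.1092502 − 1)/T = 0.087400, i.e. 8.74%.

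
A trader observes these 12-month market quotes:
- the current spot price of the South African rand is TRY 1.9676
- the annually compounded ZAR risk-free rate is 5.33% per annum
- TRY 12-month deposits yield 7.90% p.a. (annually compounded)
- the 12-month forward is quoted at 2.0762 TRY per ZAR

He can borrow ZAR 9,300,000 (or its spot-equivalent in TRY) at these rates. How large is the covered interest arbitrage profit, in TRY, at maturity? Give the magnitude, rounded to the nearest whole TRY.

TRY 593,536

T = 1 year.
Route A — deposit ZAR, sell forward: 9,300,000 × 1.053300 × 2.0762 = TRY 20,337,811.58.
Route B — convert at spot, deposit TRY: 9,300,000 × 1.9676 × 1.079000 = TRY 19,744,275.72.
The quoted forward overvalues ZAR, so borrow TRY, buy ZAR at spot, deposit the ZAR at 5.33%, and sell the proceeds forward at 2.0762.
Profit = 20,337,811.58 − 19,744,275.72 = TRY 593,536.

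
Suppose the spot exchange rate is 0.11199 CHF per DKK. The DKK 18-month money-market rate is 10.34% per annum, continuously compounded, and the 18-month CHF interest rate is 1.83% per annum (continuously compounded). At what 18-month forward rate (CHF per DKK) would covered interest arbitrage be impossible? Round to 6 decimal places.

0.098569

T = 18/12 years.
CHF growth factor: e^(0.0183×18/12) = 1.0278302.
DKK growth factor: e^(0.1034×18/12) = 1.1677747.
Forward (CHF per DKK) = 0.11199 × 1.0278302 / 1.1677747 = 0.09856927.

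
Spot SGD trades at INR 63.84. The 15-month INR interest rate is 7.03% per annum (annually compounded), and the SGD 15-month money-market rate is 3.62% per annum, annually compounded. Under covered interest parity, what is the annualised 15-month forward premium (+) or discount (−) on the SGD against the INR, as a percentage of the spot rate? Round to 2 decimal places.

T = 15/12 years.
F = S · g_INR/g_SGD = 63.84 × 1.088634/1.0454529 = 66.47683.
(F − S)/S ÷ T = (66.47683 − 63.84)/63.84/(15/12) = 0.033043 → 3.30%.

+3.30%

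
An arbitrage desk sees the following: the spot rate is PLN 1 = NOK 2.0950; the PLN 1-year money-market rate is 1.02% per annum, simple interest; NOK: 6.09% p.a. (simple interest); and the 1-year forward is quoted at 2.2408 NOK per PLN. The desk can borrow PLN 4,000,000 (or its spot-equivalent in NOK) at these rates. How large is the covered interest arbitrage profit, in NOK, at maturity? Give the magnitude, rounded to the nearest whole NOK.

T = 1 year.
Keep in PLN, deliver into the forward: 4,000,000·1.010200·2.2408 = NOK 9,054,624.64.
Swap to NOK now, deposit: 4,000,000·2.0950·1.060900 = NOK 8,890,342.00.
The quoted forward overvalues PLN, so borrow NOK, buy PLN at spot, deposit the PLN at 1.02%, and sell the proceeds forward at 2.2408.
Arbitrage profit = |9,054,624.64 − 8,890,342.00| = NOK 164,283.

NOK 164,283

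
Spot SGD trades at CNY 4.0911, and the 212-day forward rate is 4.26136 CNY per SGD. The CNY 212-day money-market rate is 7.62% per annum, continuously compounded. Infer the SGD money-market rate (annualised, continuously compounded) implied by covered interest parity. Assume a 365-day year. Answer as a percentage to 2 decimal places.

T = 212/365 years.
CIP gives F = S · g_CNY/g_SGD, so g_CNY/g_SGD = 4.26136/4.0911 = 1.0416172.
The CNY side grows by e^(0.0762×212/365) = 1.0452527.
That pins the SGD growth at 1.0034902.
r = ln(1.0034902)/(212/365) = 0.005999 → 0.60%.

0.60%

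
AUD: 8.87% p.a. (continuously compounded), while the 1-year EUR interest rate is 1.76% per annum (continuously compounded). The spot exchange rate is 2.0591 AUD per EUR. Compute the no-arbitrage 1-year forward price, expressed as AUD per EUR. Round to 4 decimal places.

2.2108

T = 1 year.
Growth of 1 AUD over T: e^(0.0887×1) = 1.0927528.
Growth of 1 EUR over T: e^(0.0176×1) = 1.0177558.
Forward (AUD per EUR) = 2.0591 × 1.0927528 / 1.0177558 = 2.210832.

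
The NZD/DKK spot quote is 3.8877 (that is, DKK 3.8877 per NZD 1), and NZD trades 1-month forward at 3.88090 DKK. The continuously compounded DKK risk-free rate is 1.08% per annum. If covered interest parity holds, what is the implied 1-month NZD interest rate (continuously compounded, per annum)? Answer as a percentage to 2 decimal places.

3.18%

T = 1/12 years.
F/S = 3.8809/3.8877 = 0.9982509 = (growth of DKK) / (growth of NZD).
The DKK side grows by e^(0.0108×1/12) = 1.0009004.
Hence g_NZD = 1.0026541.
Take logs: ln 1.0026541 / (1/12) = 0.031807, so 3.18%.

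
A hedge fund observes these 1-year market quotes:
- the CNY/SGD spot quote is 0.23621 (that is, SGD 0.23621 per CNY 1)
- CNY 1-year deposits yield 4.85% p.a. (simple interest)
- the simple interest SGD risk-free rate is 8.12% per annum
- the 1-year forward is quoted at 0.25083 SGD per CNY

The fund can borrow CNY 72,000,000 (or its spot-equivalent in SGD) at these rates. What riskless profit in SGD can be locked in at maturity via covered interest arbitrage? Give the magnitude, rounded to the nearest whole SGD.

SGD 547,560

T = 1 year.
Route A — deposit CNY, sell forward: 72,000,000 × 1.048500 × 0.25083 = SGD 18,935,658.36.
Route B — convert at spot, deposit SGD: 72,000,000 × 0.23621 × 1.081200 = SGD 18,388,098.14.
The quoted forward overvalues CNY, so borrow SGD, buy CNY at spot, deposit the CNY at 4.85%, and sell the proceeds forward at 0.25083.
The gap between the two covered legs is SGD 547,560.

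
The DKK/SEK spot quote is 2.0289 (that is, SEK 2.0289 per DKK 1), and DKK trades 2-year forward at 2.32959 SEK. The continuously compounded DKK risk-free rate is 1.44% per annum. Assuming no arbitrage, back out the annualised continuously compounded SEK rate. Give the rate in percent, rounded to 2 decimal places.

8.35%

T = 2 years.
By CIP, F/S equals the SEK-to-DKK growth ratio: 2.32959/2.0289 = 1.1482035.
DKK growth factor: e^(0.0144×2) = 1.0292187.
Hence g_SEK = 1.1817525.
r = ln(1.1817525)/2 = 0.083499 → 8.35%.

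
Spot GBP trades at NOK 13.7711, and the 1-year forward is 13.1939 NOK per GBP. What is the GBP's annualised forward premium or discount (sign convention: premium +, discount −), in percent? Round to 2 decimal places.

-4.19%

T = 1 year.
(F − S)/S = (13.1939 − 13.7711)/13.7711 = -0.0419139.
Annualise by dividing by T: -0.0419139 / 1 = -0.041914 → -4.19%.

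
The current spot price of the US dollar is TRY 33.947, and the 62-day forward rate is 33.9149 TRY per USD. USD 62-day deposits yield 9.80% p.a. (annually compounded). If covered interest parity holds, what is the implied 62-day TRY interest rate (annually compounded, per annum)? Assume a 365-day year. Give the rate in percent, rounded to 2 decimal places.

9.19%

T = 62/365 years.
F/S = 33.9149/33.947 = 0.9990544 = (growth of TRY) / (growth of USD).
The USD side grows by (1 + 0.0980)^(62/365) = 1.0160073.
So the TRY growth factor = 1.0150466.
Annualise: 1.0150466^(365/62) − 1 = 0.091902 = 9.19%.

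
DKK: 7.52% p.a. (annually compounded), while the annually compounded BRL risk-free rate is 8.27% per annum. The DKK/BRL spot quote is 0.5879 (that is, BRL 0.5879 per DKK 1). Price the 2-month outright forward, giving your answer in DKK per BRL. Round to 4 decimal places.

1.6990

T = 2/12 years.
Growth of 1 BRL over T: (1 + 0.0827)^(2/12) = 1.0133311.
DKK accumulates by (1 + 0.0752)^(2/12) = 1.0121578.
Forward (BRL per DKK) = 0.5879 × 1.0133311 / 1.0121578 = 0.5885815.
Quoted the other way: 1/0.5885815 = 1.6990 DKK per BRL.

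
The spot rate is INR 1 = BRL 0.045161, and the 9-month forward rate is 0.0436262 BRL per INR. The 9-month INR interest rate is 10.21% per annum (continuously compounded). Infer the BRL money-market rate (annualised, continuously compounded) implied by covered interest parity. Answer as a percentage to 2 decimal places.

T = 9/12 years.
CIP gives F = S · g_BRL/g_INR, so g_BRL/g_INR = 0.0436262/0.045161 = 0.9660149.
The INR side grows by e^(0.1021×9/12) = 1.0795832.
So the BRL growth factor = 1.0428935.
r = ln(1.0428935)/(9/12) = 0.055999 → 5.60%.

5.60%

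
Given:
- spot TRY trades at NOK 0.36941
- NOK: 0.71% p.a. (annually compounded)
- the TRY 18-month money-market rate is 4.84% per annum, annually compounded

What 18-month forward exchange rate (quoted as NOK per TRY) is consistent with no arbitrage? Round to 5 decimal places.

T = 18/12 years.
NOK accumulates by (1 + 0.0071)^(18/12) = 1.0106689.
TRY accumulates by (1 + 0.0484)^(18/12) = 1.0734715.
CIP: F = S · (grow NOK)/(grow TRY) = 0.36941 × 1.0106689/1.0734715 = 0.3477980 NOK per TRY.

0.34780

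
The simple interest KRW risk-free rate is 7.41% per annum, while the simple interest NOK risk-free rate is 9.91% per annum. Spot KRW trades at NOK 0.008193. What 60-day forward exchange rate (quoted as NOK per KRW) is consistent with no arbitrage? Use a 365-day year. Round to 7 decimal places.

0.0082263

T = 60/365 years.
NOK accumulates by 1 + 0.0991×60/365 = 1.0162904.
KRW accumulates by 1 + 0.0741×60/365 = 1.0121808.
CIP: F = S · (grow NOK)/(grow KRW) = 0.008193 × 1.0162904/1.0121808 = 0.008226265 NOK per KRW.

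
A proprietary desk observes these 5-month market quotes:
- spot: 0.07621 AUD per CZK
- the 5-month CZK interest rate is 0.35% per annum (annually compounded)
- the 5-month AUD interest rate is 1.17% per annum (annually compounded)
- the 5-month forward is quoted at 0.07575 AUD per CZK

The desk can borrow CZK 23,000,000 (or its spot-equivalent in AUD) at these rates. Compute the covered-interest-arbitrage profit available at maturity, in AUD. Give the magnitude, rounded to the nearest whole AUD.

AUD 16,558

T = 5/12 years.
Route A — deposit CZK, sell forward: 23,000,000 × 1.001456847 × 0.07575 = AUD 1,744,788.19.
Route B — convert at spot, deposit AUD: 23,000,000 × 0.07621 × 1.004858466 = AUD 1,761,346.06.
The quoted forward undervalues CZK, so borrow CZK, convert to AUD at spot, deposit the AUD at 1.17%, and buy CZK forward at 0.07575 to cover the loan.
Profit = 1,761,346.06 − 1,744,788.19 = AUD 16,558.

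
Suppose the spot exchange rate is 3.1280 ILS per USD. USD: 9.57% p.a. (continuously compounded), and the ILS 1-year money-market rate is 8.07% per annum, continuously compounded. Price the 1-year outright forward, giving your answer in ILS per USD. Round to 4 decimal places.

3.0814

T = 1 year.
ILS growth factor: e^(0.0807×1) = 1.0840456.
USD growth factor: e^(0.0957×1) = 1.1004289.
CIP: F = S · (grow ILS)/(grow USD) = 3.128 × 1.0840456/1.1004289 = 3.081430 ILS per USD.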